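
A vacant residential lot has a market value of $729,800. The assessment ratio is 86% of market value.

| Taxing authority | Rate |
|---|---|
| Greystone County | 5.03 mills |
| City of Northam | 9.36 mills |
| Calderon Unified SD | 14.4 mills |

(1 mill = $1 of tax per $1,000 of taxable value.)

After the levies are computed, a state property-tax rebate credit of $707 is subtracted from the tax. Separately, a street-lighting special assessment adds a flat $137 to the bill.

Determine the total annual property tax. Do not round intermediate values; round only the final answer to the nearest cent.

$17,499.41

Assessed value = $729,800 × 0.86 = $627,628
Greystone County: $627,628 × 0.00503 = $3,156.96884
City of Northam: $627,628 × 0.00936 = $5,874.59808
Calderon Unified SD: $627,628 × 0.0144 = $9,037.8432
Levies subtotal = $18,069.41012
After credit = $18,069.41012 − $707 = $17,362.41012
Total = $17,362.41012 + $137 = $17,499.41012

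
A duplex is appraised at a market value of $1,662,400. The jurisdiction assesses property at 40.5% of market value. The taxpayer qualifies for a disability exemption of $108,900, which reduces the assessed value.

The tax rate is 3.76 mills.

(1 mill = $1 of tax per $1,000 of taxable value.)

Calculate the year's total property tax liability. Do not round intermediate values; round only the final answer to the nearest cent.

$2,122.04

Assessed value = $1,662,400 × 0.405 = $673,272
Taxable value = $673,272 − $108,900 = $564,372
Tax = $564,372 × 0.00376 = $2,122.03872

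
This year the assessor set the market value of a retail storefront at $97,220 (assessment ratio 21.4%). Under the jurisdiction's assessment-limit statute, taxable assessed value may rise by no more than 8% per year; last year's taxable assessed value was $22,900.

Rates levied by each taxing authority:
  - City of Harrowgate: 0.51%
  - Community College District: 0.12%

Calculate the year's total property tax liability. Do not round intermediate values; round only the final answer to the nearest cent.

Uncapped assessed value = $97,220 × 0.214 = $20,805.08
Cap limit = $22,900 × 1.08 = $24,732
Taxable assessed value = min($20,805.08, $24,732) = $20,805.08 (cap does not bind)
City of Harrowgate: $20,805.08 × 0.0051 = $106.105908
Community College District: $20,805.08 × 0.0012 = $24.966096
Total = $131.072004

$131.07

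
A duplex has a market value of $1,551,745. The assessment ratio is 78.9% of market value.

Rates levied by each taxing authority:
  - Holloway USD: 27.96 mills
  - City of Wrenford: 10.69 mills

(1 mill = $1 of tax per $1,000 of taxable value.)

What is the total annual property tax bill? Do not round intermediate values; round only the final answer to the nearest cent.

$47,320.23

Assessed value = $1,551,745 × 0.789 = $1,224,326.805
Holloway USD: $1,224,326.805 × 0.02796 = $34,232.1774678
City of Wrenford: $1,224,326.805 × 0.01069 = $13,088.05354545
Total = $34,232.1774678 + $13,088.05354545 = $47,320.23101325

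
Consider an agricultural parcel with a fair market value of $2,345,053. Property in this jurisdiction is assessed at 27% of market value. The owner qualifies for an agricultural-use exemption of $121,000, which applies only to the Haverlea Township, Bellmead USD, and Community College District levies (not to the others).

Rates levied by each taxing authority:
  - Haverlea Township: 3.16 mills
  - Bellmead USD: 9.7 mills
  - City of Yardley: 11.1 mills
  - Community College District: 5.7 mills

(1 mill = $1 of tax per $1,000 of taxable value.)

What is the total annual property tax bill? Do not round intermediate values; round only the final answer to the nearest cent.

Assessed value = $2,345,053 × 0.27 = $633,164.31
Haverlea Township: ($633,164.31 − $121,000) × 0.00316 = $512,164.31 × 0.00316 = $1,618.4392196
Bellmead USD: ($633,164.31 − $121,000) × 0.0097 = $512,164.31 × 0.0097 = $4,967.993807
City of Yardley: $633,164.31 × 0.0111 = $7,028.123841
Community College District: ($633,164.31 − $121,000) × 0.0057 = $512,164.31 × 0.0057 = $2,919.336567
Total = $16,533.8934346

$16,533.89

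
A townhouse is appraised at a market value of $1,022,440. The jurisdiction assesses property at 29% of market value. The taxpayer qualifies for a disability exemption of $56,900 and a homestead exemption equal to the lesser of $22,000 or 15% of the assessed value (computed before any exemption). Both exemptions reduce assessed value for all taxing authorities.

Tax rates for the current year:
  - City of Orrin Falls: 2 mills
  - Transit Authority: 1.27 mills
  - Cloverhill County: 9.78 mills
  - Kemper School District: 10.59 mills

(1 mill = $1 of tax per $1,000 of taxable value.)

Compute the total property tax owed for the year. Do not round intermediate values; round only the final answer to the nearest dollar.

$5,144

Assessed value = $1,022,440 × 0.29 = $296,507.6
Homestead exemption = min($22,000, 15% × $296,507.6) = min($22,000, $44,476.14) = $22,000 (dollar cap binds)
Taxable value = $296,507.6 − $56,900 − $22,000 = $217,607.6
City of Orrin Falls: $217,607.6 × 0.002 = $435.2152
Transit Authority: $217,607.6 × 0.00127 = $276.361652
Cloverhill County: $217,607.6 × 0.00978 = $2,128.202328
Kemper School District: $217,607.6 × 0.01059 = $2,304.464484
Total = $5,144.243664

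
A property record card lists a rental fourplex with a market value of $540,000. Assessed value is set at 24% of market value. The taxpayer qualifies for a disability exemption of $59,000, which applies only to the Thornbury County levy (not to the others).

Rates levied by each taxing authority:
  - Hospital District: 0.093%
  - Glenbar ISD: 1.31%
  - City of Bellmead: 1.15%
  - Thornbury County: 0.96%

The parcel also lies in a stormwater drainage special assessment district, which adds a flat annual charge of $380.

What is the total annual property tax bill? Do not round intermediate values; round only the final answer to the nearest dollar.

$4,366

Assessed value = $540,000 × 0.24 = $129,600
Hospital District: $129,600 × 0.00093 = $120.528
Glenbar ISD: $129,600 × 0.0131 = $1,697.76
City of Bellmead: $129,600 × 0.0115 = $1,490.4
Thornbury County: ($129,600 − $59,000) × 0.0096 = $70,600 × 0.0096 = $677.76
Levies subtotal = $3,986.448
Total = $3,986.448 + $380 = $4,366.448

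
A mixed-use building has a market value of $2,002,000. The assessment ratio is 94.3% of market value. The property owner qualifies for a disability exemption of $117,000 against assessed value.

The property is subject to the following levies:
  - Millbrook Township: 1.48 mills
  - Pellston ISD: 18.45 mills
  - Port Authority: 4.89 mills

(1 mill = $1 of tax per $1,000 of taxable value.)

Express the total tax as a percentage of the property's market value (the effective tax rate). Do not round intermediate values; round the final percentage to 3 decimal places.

2.195%

Assessed value = $2,002,000 × 0.943 = $1,887,886
Taxable value = $1,887,886 − $117,000 = $1,770,886
Millbrook Township: $1,770,886 × 0.00148 = $2,620.91128
Pellston ISD: $1,770,886 × 0.01845 = $32,672.8467
Port Authority: $1,770,886 × 0.00489 = $8,659.63254
Total tax = $43,953.39052
Effective rate = $43,953.39052 ÷ $2,002,000 = 2.195% of market value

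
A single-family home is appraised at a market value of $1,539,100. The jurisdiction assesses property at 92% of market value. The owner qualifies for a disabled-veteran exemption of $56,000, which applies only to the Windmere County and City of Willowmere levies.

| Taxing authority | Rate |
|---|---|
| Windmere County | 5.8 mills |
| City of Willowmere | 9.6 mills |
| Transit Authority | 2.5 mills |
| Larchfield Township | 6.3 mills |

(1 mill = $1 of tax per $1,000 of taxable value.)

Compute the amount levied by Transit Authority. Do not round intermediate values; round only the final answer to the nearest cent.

Assessed value = $1,539,100 × 0.92 = $1,415,972
Transit Authority taxable value = $1,415,972 (exemption does not apply)
Transit Authority levy = $1,415,972 × 0.0025 = $3,539.93

$3,539.93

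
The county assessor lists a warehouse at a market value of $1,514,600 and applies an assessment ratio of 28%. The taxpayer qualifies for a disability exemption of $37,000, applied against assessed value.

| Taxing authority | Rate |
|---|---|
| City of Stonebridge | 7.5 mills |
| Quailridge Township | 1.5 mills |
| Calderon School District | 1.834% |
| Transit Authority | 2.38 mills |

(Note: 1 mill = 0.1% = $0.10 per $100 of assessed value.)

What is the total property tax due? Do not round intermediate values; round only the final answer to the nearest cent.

Assessed value = $1,514,600 × 0.28 = $424,088
Taxable value = $424,088 − $37,000 = $387,088
City of Stonebridge: $387,088 × 0.0075 = $2,903.16
Quailridge Township: $387,088 × 0.0015 = $580.632
Calderon School District: $387,088 × 0.01834 = $7,099.19392
Transit Authority: $387,088 × 0.00238 = $921.26944
Total = $11,504.25536

$11,504.26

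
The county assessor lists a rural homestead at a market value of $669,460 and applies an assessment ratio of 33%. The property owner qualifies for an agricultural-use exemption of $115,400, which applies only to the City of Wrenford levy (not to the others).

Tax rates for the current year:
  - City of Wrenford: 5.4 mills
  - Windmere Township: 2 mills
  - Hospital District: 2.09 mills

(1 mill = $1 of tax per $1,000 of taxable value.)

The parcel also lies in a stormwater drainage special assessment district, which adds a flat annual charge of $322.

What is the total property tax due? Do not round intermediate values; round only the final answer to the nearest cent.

Assessed value = $669,460 × 0.33 = $220,921.8
City of Wrenford: ($220,921.8 − $115,400) × 0.0054 = $105,521.8 × 0.0054 = $569.81772
Windmere Township: $220,921.8 × 0.002 = $441.8436
Hospital District: $220,921.8 × 0.00209 = $461.726562
Levies subtotal = $1,473.387882
Total = $1,473.387882 + $322 = $1,795.387882

$1,795.39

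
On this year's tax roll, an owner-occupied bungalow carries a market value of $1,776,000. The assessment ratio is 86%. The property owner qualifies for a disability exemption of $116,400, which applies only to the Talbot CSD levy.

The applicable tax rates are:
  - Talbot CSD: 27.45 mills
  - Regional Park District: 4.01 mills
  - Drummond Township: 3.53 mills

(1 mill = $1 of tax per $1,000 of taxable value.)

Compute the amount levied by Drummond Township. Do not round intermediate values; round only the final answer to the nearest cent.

$5,391.58

Assessed value = $1,776,000 × 0.86 = $1,527,360
Drummond Township taxable value = $1,527,360 (exemption does not apply)
Drummond Township levy = $1,527,360 × 0.00353 = $5,391.5808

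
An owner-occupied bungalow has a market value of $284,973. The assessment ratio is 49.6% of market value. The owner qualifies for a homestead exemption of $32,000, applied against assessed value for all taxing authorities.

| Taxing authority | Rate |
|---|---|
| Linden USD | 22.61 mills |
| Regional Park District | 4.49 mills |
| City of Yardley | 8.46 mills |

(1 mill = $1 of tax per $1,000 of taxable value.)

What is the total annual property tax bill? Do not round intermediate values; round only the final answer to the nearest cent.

Assessed value = $284,973 × 0.496 = $141,346.608
Taxable value = $141,346.608 − $32,000 = $109,346.608
Linden USD: $109,346.608 × 0.02261 = $2,472.32680688
Regional Park District: $109,346.608 × 0.00449 = $490.96626992
City of Yardley: $109,346.608 × 0.00846 = $925.07230368
Total = $2,472.32680688 + $490.96626992 + $925.07230368 = $3,888.36538048

$3,888.37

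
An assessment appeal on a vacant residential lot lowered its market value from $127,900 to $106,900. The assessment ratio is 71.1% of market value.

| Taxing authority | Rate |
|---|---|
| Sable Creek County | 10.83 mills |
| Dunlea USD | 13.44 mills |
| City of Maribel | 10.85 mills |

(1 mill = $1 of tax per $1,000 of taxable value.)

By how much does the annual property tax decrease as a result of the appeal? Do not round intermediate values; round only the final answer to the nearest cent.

Old assessed value = $127,900 × 0.711 = $90,936.9
New assessed value = $106,900 × 0.711 = $76,005.9
Combined rate = 0.01083 + 0.01344 + 0.01085 = 0.03512
Old tax = $90,936.9 × 0.03512 = $3,193.703928
New tax = $76,005.9 × 0.03512 = $2,669.327208
Reduction = $3,193.703928 − $2,669.327208 = $524.37672

$524.38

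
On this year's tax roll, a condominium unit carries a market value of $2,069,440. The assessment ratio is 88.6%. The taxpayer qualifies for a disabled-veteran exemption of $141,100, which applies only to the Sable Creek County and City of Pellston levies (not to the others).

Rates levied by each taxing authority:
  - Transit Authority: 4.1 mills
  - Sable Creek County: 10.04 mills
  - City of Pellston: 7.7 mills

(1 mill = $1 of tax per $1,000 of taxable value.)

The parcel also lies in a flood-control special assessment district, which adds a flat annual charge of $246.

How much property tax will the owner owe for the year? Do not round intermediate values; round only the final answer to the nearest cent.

$37,787.05

Assessed value = $2,069,440 × 0.886 = $1,833,523.84
Transit Authority: $1,833,523.84 × 0.0041 = $7,517.447744
Sable Creek County: ($1,833,523.84 − $141,100) × 0.01004 = $1,692,423.84 × 0.01004 = $16,991.9353536
City of Pellston: ($1,833,523.84 − $141,100) × 0.0077 = $1,692,423.84 × 0.0077 = $13,031.663568
Levies subtotal = $37,541.0466656
Total = $37,541.0466656 + $246 = $37,787.0466656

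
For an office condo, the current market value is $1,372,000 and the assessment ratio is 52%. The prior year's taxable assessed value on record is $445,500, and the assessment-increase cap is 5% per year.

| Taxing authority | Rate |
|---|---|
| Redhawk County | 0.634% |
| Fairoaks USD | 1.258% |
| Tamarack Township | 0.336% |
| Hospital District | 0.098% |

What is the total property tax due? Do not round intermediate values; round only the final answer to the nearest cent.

$10,880.45

Uncapped assessed value = $1,372,000 × 0.52 = $713,440
Cap limit = $445,500 × 1.05 = $467,775
Taxable assessed value = min($713,440, $467,775) = $467,775 (cap binds)
Redhawk County: $467,775 × 0.00634 = $2,965.6935
Fairoaks USD: $467,775 × 0.01258 = $5,884.6095
Tamarack Township: $467,775 × 0.00336 = $1,571.724
Hospital District: $467,775 × 0.00098 = $458.4195
Total = $10,880.4465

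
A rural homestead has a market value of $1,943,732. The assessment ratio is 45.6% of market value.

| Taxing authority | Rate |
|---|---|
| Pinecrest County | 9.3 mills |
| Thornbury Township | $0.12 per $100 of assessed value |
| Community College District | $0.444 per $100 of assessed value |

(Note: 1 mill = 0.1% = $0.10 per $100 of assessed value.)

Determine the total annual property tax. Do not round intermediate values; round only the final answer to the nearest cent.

Assessed value = $1,943,732 × 0.456 = $886,341.792
Pinecrest County: $886,341.792 × 0.0093 = $8,242.9786656
Thornbury Township: $886,341.792 × 0.0012 = $1,063.6101504
Community College District: $886,341.792 × 0.00444 = $3,935.35755648
Total = $13,241.94637248

$13,241.95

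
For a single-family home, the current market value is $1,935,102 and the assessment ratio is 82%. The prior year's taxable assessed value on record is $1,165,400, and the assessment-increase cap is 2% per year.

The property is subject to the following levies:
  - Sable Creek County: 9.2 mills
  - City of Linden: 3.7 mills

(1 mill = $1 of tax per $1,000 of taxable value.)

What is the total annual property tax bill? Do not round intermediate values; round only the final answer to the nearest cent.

Uncapped assessed value = $1,935,102 × 0.82 = $1,586,783.64
Cap limit = $1,165,400 × 1.02 = $1,188,708
Taxable assessed value = min($1,586,783.64, $1,188,708) = $1,188,708 (cap binds)
Sable Creek County: $1,188,708 × 0.0092 = $10,936.1136
City of Linden: $1,188,708 × 0.0037 = $4,398.2196
Total = $15,334.3332

$15,334.33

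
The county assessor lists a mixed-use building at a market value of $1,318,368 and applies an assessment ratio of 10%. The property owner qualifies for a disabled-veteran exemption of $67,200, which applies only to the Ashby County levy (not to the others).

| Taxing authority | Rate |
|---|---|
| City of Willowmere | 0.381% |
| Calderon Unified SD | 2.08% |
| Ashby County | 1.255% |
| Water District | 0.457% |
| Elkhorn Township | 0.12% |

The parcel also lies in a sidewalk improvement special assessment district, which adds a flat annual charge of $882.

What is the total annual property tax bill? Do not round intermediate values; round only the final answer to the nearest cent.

Assessed value = $1,318,368 × 0.1 = $131,836.8
City of Willowmere: $131,836.8 × 0.00381 = $502.298208
Calderon Unified SD: $131,836.8 × 0.0208 = $2,742.20544
Ashby County: ($131,836.8 − $67,200) × 0.01255 = $64,636.8 × 0.01255 = $811.19184
Water District: $131,836.8 × 0.00457 = $602.494176
Elkhorn Township: $131,836.8 × 0.0012 = $158.20416
Levies subtotal = $4,816.393824
Total = $4,816.393824 + $882 = $5,698.393824

$5,698.39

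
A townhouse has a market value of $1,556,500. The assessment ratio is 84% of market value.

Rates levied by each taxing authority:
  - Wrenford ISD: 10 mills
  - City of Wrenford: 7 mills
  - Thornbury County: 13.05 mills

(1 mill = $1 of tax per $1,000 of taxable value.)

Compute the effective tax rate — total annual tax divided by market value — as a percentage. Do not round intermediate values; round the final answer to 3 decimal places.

2.524%

Assessed value = $1,556,500 × 0.84 = $1,307,460
Wrenford ISD: $1,307,460 × 0.01 = $13,074.6
City of Wrenford: $1,307,460 × 0.007 = $9,152.22
Thornbury County: $1,307,460 × 0.01305 = $17,062.353
Total tax = $39,289.173
Effective rate = $39,289.173 ÷ $1,556,500 = 2.524% of market value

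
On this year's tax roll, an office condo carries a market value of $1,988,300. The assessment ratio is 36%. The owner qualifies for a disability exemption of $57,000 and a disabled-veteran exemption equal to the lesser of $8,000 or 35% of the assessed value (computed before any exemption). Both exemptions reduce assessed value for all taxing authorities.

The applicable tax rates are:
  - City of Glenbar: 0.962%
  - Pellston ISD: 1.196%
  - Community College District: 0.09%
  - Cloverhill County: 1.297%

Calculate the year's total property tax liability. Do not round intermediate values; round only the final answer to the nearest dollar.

$23,070

Assessed value = $1,988,300 × 0.36 = $715,788
Disabled-veteran exemption = min($8,000, 35% × $715,788) = min($8,000, $250,525.8) = $8,000 (dollar cap binds)
Taxable value = $715,788 − $57,000 − $8,000 = $650,788
City of Glenbar: $650,788 × 0.00962 = $6,260.58056
Pellston ISD: $650,788 × 0.01196 = $7,783.42448
Community College District: $650,788 × 0.0009 = $585.7092
Cloverhill County: $650,788 × 0.01297 = $8,440.72036
Total = $23,070.4346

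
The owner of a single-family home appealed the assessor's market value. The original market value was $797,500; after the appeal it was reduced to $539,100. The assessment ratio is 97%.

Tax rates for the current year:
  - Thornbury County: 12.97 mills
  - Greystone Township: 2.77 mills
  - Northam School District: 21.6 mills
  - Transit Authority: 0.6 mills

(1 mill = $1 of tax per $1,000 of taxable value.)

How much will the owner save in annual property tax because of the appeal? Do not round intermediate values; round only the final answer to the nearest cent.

Old assessed value = $797,500 × 0.97 = $773,575
New assessed value = $539,100 × 0.97 = $522,927
Combined rate = 0.01297 + 0.00277 + 0.0216 + 0.0006 = 0.03794
Old tax = $773,575 × 0.03794 = $29,349.4355
New tax = $522,927 × 0.03794 = $19,839.85038
Reduction = $29,349.4355 − $19,839.85038 = $9,509.58512

$9,509.59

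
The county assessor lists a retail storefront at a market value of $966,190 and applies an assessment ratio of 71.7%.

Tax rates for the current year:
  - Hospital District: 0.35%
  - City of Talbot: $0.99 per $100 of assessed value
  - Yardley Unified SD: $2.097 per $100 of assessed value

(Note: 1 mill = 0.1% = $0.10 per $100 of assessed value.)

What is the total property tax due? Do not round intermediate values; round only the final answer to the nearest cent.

$23,810.10

Assessed value = $966,190 × 0.717 = $692,758.23
Hospital District: $692,758.23 × 0.0035 = $2,424.653805
City of Talbot: $692,758.23 × 0.0099 = $6,858.306477
Yardley Unified SD: $692,758.23 × 0.02097 = $14,527.1400831
Total = $23,810.1003651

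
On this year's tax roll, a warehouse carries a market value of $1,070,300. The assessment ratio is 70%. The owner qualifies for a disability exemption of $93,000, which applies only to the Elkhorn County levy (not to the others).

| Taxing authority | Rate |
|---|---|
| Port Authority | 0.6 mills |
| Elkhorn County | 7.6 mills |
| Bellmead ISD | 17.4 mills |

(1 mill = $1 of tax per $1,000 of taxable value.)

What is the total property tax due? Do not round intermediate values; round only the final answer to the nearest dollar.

$18,473

Assessed value = $1,070,300 × 0.7 = $749,210
Port Authority: $749,210 × 0.0006 = $449.526
Elkhorn County: ($749,210 − $93,000) × 0.0076 = $656,210 × 0.0076 = $4,987.196
Bellmead ISD: $749,210 × 0.0174 = $13,036.254
Total = $18,472.976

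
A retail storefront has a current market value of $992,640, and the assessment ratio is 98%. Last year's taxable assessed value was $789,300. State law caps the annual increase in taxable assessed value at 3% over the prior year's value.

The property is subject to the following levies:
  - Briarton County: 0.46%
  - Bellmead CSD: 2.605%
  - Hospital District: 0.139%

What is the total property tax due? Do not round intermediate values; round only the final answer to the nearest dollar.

Uncapped assessed value = $992,640 × 0.98 = $972,787.2
Cap limit = $789,300 × 1.03 = $812,979
Taxable assessed value = min($972,787.2, $812,979) = $812,979 (cap binds)
Briarton County: $812,979 × 0.0046 = $3,739.7034
Bellmead CSD: $812,979 × 0.02605 = $21,178.10295
Hospital District: $812,979 × 0.00139 = $1,130.04081
Total = $26,047.84716

$26,048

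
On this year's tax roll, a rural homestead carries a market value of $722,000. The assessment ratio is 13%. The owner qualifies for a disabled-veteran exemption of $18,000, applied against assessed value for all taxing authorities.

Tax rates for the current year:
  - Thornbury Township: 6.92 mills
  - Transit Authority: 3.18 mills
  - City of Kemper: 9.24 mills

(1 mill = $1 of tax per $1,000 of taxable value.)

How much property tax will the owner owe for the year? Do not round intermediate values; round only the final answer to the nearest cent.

Assessed value = $722,000 × 0.13 = $93,860
Taxable value = $93,860 − $18,000 = $75,860
Thornbury Township: $75,860 × 0.00692 = $524.9512
Transit Authority: $75,860 × 0.00318 = $241.2348
City of Kemper: $75,860 × 0.00924 = $700.9464
Total = $524.9512 + $241.2348 + $700.9464 = $1,467.1324

$1,467.13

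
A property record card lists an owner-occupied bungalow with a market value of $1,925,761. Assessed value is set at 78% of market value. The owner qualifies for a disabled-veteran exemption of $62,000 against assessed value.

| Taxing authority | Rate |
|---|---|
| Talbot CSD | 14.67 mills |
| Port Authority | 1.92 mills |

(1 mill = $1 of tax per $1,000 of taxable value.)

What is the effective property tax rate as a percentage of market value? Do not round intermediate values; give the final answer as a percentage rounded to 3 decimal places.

Assessed value = $1,925,761 × 0.78 = $1,502,093.58
Taxable value = $1,502,093.58 − $62,000 = $1,440,093.58
Talbot CSD: $1,440,093.58 × 0.01467 = $21,126.1728186
Port Authority: $1,440,093.58 × 0.00192 = $2,764.9796736
Total tax = $23,891.1524922
Effective rate = $23,891.1524922 ÷ $1,925,761 = 1.241% of market value

1.241%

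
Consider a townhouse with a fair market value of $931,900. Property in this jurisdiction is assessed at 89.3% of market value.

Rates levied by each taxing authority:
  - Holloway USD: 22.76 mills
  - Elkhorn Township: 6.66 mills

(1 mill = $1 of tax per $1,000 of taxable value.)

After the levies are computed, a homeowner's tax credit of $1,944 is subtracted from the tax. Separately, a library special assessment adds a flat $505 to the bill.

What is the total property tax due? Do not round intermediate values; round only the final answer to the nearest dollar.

$23,044

Assessed value = $931,900 × 0.893 = $832,186.7
Holloway USD: $832,186.7 × 0.02276 = $18,940.569292
Elkhorn Township: $832,186.7 × 0.00666 = $5,542.363422
Levies subtotal = $24,482.932714
After credit = $24,482.932714 − $1,944 = $22,538.932714
Total = $22,538.932714 + $505 = $23,043.932714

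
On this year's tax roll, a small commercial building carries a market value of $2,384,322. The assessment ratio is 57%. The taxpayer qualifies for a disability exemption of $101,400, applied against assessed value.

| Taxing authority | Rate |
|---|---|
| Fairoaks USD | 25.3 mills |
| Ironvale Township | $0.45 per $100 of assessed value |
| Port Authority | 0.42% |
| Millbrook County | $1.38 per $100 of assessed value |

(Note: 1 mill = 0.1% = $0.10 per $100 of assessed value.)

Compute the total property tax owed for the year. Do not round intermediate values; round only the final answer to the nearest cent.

$60,116.32

Assessed value = $2,384,322 × 0.57 = $1,359,063.54
Taxable value = $1,359,063.54 − $101,400 = $1,257,663.54
Fairoaks USD: $1,257,663.54 × 0.0253 = $31,818.887562
Ironvale Township: $1,257,663.54 × 0.0045 = $5,659.48593
Port Authority: $1,257,663.54 × 0.0042 = $5,282.186868
Millbrook County: $1,257,663.54 × 0.0138 = $17,355.756852
Total = $60,116.317212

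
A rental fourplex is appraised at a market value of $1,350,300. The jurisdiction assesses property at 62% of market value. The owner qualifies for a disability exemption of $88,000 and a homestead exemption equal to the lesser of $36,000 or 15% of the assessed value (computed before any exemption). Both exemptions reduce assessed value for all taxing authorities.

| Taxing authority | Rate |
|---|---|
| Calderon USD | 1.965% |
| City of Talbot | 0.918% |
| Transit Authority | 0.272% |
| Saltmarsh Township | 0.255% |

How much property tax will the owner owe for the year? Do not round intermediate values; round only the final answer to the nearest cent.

$24,319.64

Assessed value = $1,350,300 × 0.62 = $837,186
Homestead exemption = min($36,000, 15% × $837,186) = min($36,000, $125,577.9) = $36,000 (dollar cap binds)
Taxable value = $837,186 − $88,000 − $36,000 = $713,186
Calderon USD: $713,186 × 0.01965 = $14,014.1049
City of Talbot: $713,186 × 0.00918 = $6,547.04748
Transit Authority: $713,186 × 0.00272 = $1,939.86592
Saltmarsh Township: $713,186 × 0.00255 = $1,818.6243
Total = $24,319.6426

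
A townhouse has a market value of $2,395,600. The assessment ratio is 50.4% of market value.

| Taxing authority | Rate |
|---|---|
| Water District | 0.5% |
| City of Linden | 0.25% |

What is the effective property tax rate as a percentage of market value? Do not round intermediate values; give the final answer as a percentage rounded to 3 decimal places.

Assessed value = $2,395,600 × 0.504 = $1,207,382.4
Water District: $1,207,382.4 × 0.005 = $6,036.912
City of Linden: $1,207,382.4 × 0.0025 = $3,018.456
Total tax = $9,055.368
Effective rate = $9,055.368 ÷ $2,395,600 = 0.378% of market value

0.378%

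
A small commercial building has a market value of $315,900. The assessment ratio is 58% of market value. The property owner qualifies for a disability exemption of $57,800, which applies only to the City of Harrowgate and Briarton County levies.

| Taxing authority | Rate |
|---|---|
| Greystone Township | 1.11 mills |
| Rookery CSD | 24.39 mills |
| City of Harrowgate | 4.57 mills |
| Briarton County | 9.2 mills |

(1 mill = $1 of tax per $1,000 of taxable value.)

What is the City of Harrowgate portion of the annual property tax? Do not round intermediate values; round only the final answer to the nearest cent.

Assessed value = $315,900 × 0.58 = $183,222
City of Harrowgate taxable value = $183,222 − $57,800 = $125,422
City of Harrowgate levy = $125,422 × 0.00457 = $573.17854

$573.18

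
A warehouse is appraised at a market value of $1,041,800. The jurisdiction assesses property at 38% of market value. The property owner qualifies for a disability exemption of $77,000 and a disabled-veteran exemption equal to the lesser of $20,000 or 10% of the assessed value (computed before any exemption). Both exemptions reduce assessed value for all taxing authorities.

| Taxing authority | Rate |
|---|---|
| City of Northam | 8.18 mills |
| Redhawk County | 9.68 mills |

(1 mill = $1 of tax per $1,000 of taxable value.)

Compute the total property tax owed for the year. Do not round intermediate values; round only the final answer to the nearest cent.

$5,338.07

Assessed value = $1,041,800 × 0.38 = $395,884
Disabled-veteran exemption = min($20,000, 10% × $395,884) = min($20,000, $39,588.4) = $20,000 (dollar cap binds)
Taxable value = $395,884 − $77,000 − $20,000 = $298,884
City of Northam: $298,884 × 0.00818 = $2,444.87112
Redhawk County: $298,884 × 0.00968 = $2,893.19712
Total = $5,338.06824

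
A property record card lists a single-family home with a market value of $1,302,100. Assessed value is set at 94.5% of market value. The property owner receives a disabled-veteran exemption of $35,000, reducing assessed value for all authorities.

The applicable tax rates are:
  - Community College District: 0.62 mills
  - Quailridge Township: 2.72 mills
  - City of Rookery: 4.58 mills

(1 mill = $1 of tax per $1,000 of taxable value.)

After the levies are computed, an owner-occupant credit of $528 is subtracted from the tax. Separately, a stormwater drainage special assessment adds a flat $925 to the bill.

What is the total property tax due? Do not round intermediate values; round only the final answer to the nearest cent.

$9,865.24

Assessed value = $1,302,100 × 0.945 = $1,230,484.5
Taxable value = $1,230,484.5 − $35,000 = $1,195,484.5
Community College District: $1,195,484.5 × 0.00062 = $741.20039
Quailridge Township: $1,195,484.5 × 0.00272 = $3,251.71784
City of Rookery: $1,195,484.5 × 0.00458 = $5,475.31901
Levies subtotal = $9,468.23724
After credit = $9,468.23724 − $528 = $8,940.23724
Total = $8,940.23724 + $925 = $9,865.23724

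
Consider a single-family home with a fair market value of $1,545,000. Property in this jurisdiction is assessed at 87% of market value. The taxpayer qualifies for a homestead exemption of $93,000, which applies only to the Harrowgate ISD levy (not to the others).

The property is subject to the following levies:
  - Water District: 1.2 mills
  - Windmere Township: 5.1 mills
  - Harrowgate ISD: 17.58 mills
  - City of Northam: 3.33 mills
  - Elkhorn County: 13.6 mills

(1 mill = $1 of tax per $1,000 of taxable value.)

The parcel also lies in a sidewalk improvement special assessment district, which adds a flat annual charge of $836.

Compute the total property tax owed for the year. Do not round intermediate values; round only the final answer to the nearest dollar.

$54,056

Assessed value = $1,545,000 × 0.87 = $1,344,150
Water District: $1,344,150 × 0.0012 = $1,612.98
Windmere Township: $1,344,150 × 0.0051 = $6,855.165
Harrowgate ISD: ($1,344,150 − $93,000) × 0.01758 = $1,251,150 × 0.01758 = $21,995.217
City of Northam: $1,344,150 × 0.00333 = $4,476.0195
Elkhorn County: $1,344,150 × 0.0136 = $18,280.44
Levies subtotal = $53,219.8215
Total = $53,219.8215 + $836 = $54,055.8215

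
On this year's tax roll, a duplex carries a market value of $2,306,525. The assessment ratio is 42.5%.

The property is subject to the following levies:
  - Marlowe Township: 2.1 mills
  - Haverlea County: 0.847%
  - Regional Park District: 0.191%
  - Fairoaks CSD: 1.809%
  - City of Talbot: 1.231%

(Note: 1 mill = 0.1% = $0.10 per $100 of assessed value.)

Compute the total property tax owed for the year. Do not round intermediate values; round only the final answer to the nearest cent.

Assessed value = $2,306,525 × 0.425 = $980,273.125
Marlowe Township: $980,273.125 × 0.0021 = $2,058.5735625
Haverlea County: $980,273.125 × 0.00847 = $8,302.91336875
Regional Park District: $980,273.125 × 0.00191 = $1,872.32166875
Fairoaks CSD: $980,273.125 × 0.01809 = $17,733.14083125
City of Talbot: $980,273.125 × 0.01231 = $12,067.16216875
Total = $42,034.1116

$42,034.11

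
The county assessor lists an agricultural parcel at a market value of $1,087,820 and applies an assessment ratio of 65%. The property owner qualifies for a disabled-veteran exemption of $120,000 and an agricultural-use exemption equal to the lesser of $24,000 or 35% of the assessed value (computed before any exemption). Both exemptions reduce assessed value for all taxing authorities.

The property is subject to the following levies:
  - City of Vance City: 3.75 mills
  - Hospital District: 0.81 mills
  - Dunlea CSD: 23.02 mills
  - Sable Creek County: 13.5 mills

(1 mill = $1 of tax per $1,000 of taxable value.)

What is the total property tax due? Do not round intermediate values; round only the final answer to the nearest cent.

Assessed value = $1,087,820 × 0.65 = $707,083
Agricultural-use exemption = min($24,000, 35% × $707,083) = min($24,000, $247,479.05) = $24,000 (dollar cap binds)
Taxable value = $707,083 − $120,000 − $24,000 = $563,083
City of Vance City: $563,083 × 0.00375 = $2,111.56125
Hospital District: $563,083 × 0.00081 = $456.09723
Dunlea CSD: $563,083 × 0.02302 = $12,962.17066
Sable Creek County: $563,083 × 0.0135 = $7,601.6205
Total = $23,131.44964

$23,131.45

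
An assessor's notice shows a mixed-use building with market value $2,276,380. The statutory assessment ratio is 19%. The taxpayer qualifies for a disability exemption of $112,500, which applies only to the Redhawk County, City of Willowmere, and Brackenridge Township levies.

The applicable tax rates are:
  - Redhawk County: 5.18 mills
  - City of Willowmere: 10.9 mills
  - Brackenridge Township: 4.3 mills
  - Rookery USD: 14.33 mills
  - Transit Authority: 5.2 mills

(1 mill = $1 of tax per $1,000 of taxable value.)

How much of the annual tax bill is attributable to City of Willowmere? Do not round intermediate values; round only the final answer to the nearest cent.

Assessed value = $2,276,380 × 0.19 = $432,512.2
City of Willowmere taxable value = $432,512.2 − $112,500 = $320,012.2
City of Willowmere levy = $320,012.2 × 0.0109 = $3,488.13298

$3,488.13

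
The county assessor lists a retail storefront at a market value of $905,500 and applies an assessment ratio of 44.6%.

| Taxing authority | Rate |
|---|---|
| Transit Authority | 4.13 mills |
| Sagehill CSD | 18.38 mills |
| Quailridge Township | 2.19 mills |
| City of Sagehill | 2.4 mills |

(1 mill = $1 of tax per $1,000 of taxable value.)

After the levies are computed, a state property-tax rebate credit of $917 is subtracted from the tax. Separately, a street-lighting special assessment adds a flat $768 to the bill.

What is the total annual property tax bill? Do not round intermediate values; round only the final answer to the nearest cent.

$10,795.42

Assessed value = $905,500 × 0.446 = $403,853
Transit Authority: $403,853 × 0.00413 = $1,667.91289
Sagehill CSD: $403,853 × 0.01838 = $7,422.81814
Quailridge Township: $403,853 × 0.00219 = $884.43807
City of Sagehill: $403,853 × 0.0024 = $969.2472
Levies subtotal = $10,944.4163
After credit = $10,944.4163 − $917 = $10,027.4163
Total = $10,027.4163 + $768 = $10,795.4163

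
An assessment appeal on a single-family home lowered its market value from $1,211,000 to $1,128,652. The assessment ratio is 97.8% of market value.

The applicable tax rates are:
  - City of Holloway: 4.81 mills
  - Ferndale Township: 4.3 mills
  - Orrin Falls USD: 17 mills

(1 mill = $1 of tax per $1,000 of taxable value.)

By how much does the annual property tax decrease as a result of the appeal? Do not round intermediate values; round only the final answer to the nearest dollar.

$2,103

Old assessed value = $1,211,000 × 0.978 = $1,184,358
New assessed value = $1,128,652 × 0.978 = $1,103,821.656
Combined rate = 0.00481 + 0.0043 + 0.017 = 0.02611
Old tax = $1,184,358 × 0.02611 = $30,923.58738
New tax = $1,103,821.656 × 0.02611 = $28,820.78343816
Reduction = $30,923.58738 − $28,820.78343816 = $2,102.80394184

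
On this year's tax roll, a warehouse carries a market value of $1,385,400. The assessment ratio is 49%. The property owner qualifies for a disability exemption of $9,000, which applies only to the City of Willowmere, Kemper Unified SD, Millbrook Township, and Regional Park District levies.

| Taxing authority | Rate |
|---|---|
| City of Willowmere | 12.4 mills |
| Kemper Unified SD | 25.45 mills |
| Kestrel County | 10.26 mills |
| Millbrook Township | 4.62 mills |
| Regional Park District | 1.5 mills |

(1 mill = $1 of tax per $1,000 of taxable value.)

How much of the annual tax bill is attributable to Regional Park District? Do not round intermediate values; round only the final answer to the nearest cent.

Assessed value = $1,385,400 × 0.49 = $678,846
Regional Park District taxable value = $678,846 − $9,000 = $669,846
Regional Park District levy = $669,846 × 0.0015 = $1,004.769

$1,004.77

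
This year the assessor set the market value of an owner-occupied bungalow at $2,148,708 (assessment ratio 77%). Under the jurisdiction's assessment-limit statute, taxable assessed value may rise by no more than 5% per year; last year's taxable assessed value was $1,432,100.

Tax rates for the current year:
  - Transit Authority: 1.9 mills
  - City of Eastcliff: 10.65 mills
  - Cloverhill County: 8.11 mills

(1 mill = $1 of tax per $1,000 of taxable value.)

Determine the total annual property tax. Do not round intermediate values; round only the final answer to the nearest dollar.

Uncapped assessed value = $2,148,708 × 0.77 = $1,654,505.16
Cap limit = $1,432,100 × 1.05 = $1,503,705
Taxable assessed value = min($1,654,505.16, $1,503,705) = $1,503,705 (cap binds)
Transit Authority: $1,503,705 × 0.0019 = $2,857.0395
City of Eastcliff: $1,503,705 × 0.01065 = $16,014.45825
Cloverhill County: $1,503,705 × 0.00811 = $12,195.04755
Total = $31,066.5453

$31,067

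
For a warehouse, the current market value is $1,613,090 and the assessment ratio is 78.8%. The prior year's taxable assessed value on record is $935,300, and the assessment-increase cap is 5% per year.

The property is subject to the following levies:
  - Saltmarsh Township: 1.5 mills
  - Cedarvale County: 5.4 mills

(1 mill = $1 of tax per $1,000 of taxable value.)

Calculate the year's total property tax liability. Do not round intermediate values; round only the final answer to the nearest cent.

$6,776.25

Uncapped assessed value = $1,613,090 × 0.788 = $1,271,114.92
Cap limit = $935,300 × 1.05 = $982,065
Taxable assessed value = min($1,271,114.92, $982,065) = $982,065 (cap binds)
Saltmarsh Township: $982,065 × 0.0015 = $1,473.0975
Cedarvale County: $982,065 × 0.0054 = $5,303.151
Total = $6,776.2485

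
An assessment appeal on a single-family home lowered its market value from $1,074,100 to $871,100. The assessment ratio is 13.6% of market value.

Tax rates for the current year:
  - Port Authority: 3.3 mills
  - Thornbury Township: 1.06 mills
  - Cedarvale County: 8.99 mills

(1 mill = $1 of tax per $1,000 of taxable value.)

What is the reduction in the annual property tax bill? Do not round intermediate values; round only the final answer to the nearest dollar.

Old assessed value = $1,074,100 × 0.136 = $146,077.6
New assessed value = $871,100 × 0.136 = $118,469.6
Combined rate = 0.0033 + 0.00106 + 0.00899 = 0.01335
Old tax = $146,077.6 × 0.01335 = $1,950.13596
New tax = $118,469.6 × 0.01335 = $1,581.56916
Reduction = $1,950.13596 − $1,581.56916 = $368.5668

$369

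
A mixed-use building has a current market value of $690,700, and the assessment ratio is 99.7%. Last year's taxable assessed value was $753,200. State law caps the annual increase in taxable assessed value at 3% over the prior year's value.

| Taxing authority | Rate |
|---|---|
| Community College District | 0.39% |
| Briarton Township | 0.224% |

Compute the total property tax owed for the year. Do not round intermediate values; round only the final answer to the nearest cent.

$4,228.18

Uncapped assessed value = $690,700 × 0.997 = $688,627.9
Cap limit = $753,200 × 1.03 = $775,796
Taxable assessed value = min($688,627.9, $775,796) = $688,627.9 (cap does not bind)
Community College District: $688,627.9 × 0.0039 = $2,685.64881
Briarton Township: $688,627.9 × 0.00224 = $1,542.526496
Total = $4,228.175306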